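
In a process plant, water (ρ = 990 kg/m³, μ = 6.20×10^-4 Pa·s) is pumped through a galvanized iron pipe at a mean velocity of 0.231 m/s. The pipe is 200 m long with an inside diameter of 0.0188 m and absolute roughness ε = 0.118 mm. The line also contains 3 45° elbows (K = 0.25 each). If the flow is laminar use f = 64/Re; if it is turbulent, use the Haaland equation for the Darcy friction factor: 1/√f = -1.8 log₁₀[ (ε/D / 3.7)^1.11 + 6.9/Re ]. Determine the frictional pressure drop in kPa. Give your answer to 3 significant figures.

ΔP ≈ 11.6 kPa

Reynolds number Re = ρVD/μ = 990 · 0.231 · 0.0188 / 0.00062 = 6934.
Re > 4000 → turbulent. Relative roughness ε/D = 0.000118/0.0188 = 0.00628. Haaland: 1/√f = -1.8 log₁₀[(0.00628/3.7)^1.11 + 6.9/6934] = -1.8 log₁₀[0.000841 + 0.000995] = 4.925, so f = 0.04123.
Total minor-loss coefficient ΣK = 3·0.25 = 0.75.
ΔP = [f·L/D + ΣK]·(ρV²/2) = [0.04123·200/0.0188 + 0.75]·(990·0.231²/2) = [438.6 + 0.75]·26.41 = 1.16e+04 Pa.
ΔP = 1.16e+04 Pa = 11.6 kPa.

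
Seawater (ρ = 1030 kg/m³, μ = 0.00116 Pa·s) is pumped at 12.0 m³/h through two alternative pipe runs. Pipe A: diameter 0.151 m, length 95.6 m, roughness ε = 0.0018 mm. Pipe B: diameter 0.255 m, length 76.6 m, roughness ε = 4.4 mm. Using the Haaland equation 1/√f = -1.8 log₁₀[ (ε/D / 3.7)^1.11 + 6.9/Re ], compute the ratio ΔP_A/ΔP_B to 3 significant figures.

Pipe A: V = Q/A = 0.003333/0.01791 = 0.1861 m/s; Re = 2.496e+04; ε/D = 1.19e-05; Haaland → f = 0.02439; ΔP_A = f(L/D)(ρV²/2) = 275.6 Pa.
Pipe B: V = Q/A = 0.003333/0.05107 = 0.06527 m/s; Re = 1.478e+04; ε/D = 0.0173; Haaland → f = 0.04877; ΔP_B = f(L/D)(ρV²/2) = 32.14 Pa.
ΔP_A/ΔP_B = 275.6/32.14 = 8.57.

ΔP_A/ΔP_B ≈ 8.57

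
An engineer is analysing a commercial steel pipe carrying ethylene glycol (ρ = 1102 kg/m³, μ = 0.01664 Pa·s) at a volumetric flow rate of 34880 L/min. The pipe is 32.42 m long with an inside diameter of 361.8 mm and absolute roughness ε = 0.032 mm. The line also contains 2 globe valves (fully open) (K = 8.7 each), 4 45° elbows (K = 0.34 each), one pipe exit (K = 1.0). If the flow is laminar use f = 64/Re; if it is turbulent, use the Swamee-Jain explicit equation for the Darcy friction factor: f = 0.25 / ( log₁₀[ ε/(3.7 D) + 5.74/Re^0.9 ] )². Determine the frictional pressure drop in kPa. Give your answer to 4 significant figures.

Q = 34880 L/min = 34880/60000 = 0.5813 m³/s.
Cross-sectional area A = πD²/4 = π(0.3618)²/4 = 0.1028 m²; mean velocity V = Q/A = 0.5813/0.1028 = 5.655 m/s.
Reynolds number Re = ρVD/μ = 1102 · 5.655 · 0.3618 / 0.0166 = 1.355e+05.
Re > 4000 → turbulent. Relative roughness ε/D = 3.2e-05/0.3618 = 8.84e-05. Swamee-Jain: f = 0.25/(log₁₀[8.84e-05/3.7 + 5.74/1.355e+05^0.9])² = 0.25/(log₁₀[2.39e-05 + 0.000138])² = 0.25/(-3.79)² = 0.0174.
Total minor-loss coefficient ΣK = 2·8.7 + 4·0.34 + 1·1 = 19.8.
ΔP = [f·L/D + ΣK]·(ρV²/2) = [0.0174·32.42/0.3618 + 19.8]·(1102·5.655²/2) = [1.559 + 19.8]·1.762e+04 = 3.756e+05 Pa.
ΔP = 3.756e+05 Pa = 375.6 kPa.

ΔP ≈ 375.6 kPa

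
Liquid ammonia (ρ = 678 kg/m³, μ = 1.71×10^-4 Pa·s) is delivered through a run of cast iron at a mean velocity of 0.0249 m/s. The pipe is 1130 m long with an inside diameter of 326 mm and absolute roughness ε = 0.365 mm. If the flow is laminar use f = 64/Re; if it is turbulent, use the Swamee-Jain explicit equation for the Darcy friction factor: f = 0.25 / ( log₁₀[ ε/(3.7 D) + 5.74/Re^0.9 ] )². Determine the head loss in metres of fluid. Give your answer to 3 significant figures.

h_f ≈ 0.00286 m

Reynolds number Re = ρVD/μ = 678 · 0.0249 · 0.326 / 0.000171 = 3.218e+04.
Re > 4000 → turbulent. Relative roughness ε/D = 0.000365/0.326 = 0.00112. Swamee-Jain: f = 0.25/(log₁₀[0.00112/3.7 + 5.74/3.218e+04^0.9])² = 0.25/(log₁₀[0.000303 + 0.000504])² = 0.25/(-3.094)² = 0.02612.
Darcy-Weisbach: ΔP = f(L/D)(ρV²/2) = 0.02612·(1130/0.326)·(678·0.0249²/2) = 0.02612·3466·0.2102 = 19.03 Pa.
Head loss h_f = ΔP/(ρg) = 19.03/(678·9.81) = 0.00286 m.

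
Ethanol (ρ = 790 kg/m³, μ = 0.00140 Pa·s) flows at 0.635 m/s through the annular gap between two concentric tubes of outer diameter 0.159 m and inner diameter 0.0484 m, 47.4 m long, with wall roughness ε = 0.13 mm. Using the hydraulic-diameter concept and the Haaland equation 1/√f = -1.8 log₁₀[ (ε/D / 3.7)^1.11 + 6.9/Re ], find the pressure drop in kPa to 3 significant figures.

ΔP ≈ 1.70 kPa

Hydraulic diameter D_h = 4A/P = D_o - D_i = 0.159 - 0.0484 = 0.1106 m.
Re = ρVD_h/μ = 790·0.635·0.1106/0.0014 = 3.963e+04.
ε/D_h = 0.00013/0.1106 = 0.00118; Haaland gives 1/√f = -1.8 log₁₀[0.000131+0.000174] = 6.328, so f = 0.02497.
ΔP = f(L/D_h)(ρV²/2) = 0.02497·47.4/0.1106·159.3 = 1705 Pa.
ΔP = 1.70 kPa.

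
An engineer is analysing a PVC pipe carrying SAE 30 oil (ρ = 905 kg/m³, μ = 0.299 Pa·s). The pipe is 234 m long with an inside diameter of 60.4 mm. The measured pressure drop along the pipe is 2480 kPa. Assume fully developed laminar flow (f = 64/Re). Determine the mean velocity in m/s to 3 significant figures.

V ≈ 4.04 m/s

For laminar flow, f = 64/Re with Re = ρVD/μ, so Darcy-Weisbach reduces to ΔP = 32μLV/D². Solving for V: V = ΔP·D²/(32μL) = 2.48e+06·(0.0604)²/(32·0.299·234) = 4.041 m/s.
Check: Re = ρVD/μ = 905·4.041·0.0604/0.299 = 738.8 < 2300, so the laminar assumption holds.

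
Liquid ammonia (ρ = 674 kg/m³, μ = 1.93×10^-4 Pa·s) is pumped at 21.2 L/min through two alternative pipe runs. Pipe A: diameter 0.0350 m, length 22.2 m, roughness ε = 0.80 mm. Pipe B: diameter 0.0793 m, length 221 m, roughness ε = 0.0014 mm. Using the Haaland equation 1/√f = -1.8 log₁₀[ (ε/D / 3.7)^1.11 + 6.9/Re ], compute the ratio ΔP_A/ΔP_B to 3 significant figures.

ΔP_A/ΔP_B ≈ 12.1

Pipe A: V = Q/A = 0.0003533/0.0009621 = 0.3672 m/s; Re = 4.489e+04; ε/D = 0.0229; Haaland → f = 0.05211; ΔP_A = f(L/D)(ρV²/2) = 1502 Pa.
Pipe B: V = Q/A = 0.0003533/0.004939 = 0.07154 m/s; Re = 1.981e+04; ε/D = 1.77e-05; Haaland → f = 0.02583; ΔP_B = f(L/D)(ρV²/2) = 124.2 Pa.
ΔP_A/ΔP_B = 1502/124.2 = 12.1.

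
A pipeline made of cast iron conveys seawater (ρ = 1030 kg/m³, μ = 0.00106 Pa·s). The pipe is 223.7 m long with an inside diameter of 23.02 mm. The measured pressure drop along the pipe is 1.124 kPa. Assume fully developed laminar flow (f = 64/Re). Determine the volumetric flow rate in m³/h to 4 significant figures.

For laminar flow, f = 64/Re with Re = ρVD/μ, so Darcy-Weisbach reduces to ΔP = 32μLV/D². Solving for V: V = ΔP·D²/(32μL) = 1124·(0.02302)²/(32·0.00106·223.7) = 0.0785 m/s.
Check: Re = ρVD/μ = 1030·0.0785·0.02302/0.00106 = 1756 < 2300, so the laminar assumption holds.
Q = V·A = 0.0785·(π/4·0.02302²) = 3.267e-05 m³/s = 0.1176 m³/h.

Q ≈ 0.1176 m³/h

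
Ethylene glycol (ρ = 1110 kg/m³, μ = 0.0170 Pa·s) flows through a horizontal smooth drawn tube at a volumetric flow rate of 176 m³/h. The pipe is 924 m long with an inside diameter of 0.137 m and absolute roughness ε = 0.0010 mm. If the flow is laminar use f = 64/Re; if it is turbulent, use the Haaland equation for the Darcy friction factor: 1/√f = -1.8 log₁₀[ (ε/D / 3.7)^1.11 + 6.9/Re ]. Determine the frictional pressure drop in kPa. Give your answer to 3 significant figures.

ΔP ≈ 963 kPa

Q = 176 m³/h = 176/3600 = 0.04889 m³/s.
Cross-sectional area A = πD²/4 = π(0.137)²/4 = 0.01474 m²; mean velocity V = Q/A = 0.04889/0.01474 = 3.316 m/s.
Reynolds number Re = ρVD/μ = 1110 · 3.316 · 0.137 / 0.017 = 2.967e+04.
Re > 4000 → turbulent. Relative roughness ε/D = 1e-06/0.137 = 7.3e-06. Haaland: 1/√f = -1.8 log₁₀[(7.3e-06/3.7)^1.11 + 6.9/2.967e+04] = -1.8 log₁₀[4.65e-07 + 0.000233] = 6.539, so f = 0.02339.
Darcy-Weisbach: ΔP = f(L/D)(ρV²/2) = 0.02339·(924/0.137)·(1110·3.316²/2) = 0.02339·6745·6105 = 9.63e+05 Pa.
ΔP = 9.63e+05 Pa = 963 kPa.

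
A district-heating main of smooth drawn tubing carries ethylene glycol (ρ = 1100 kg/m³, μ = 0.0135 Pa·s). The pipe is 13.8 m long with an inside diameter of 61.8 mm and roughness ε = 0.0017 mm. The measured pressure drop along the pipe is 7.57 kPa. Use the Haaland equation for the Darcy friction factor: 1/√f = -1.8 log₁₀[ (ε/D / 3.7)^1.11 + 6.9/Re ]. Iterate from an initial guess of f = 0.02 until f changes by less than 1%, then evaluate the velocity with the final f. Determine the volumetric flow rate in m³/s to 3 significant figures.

Q ≈ 0.00401 m³/s

Rearranging Darcy-Weisbach: V = √(2·ΔP·D/(f·L·ρ)). With ε/D = 1.7e-06/0.0618 = 2.75e-05, iterate starting from f = 0.02:
  f = 0.02 → V = √(2·7570·0.0618/(0.02·13.8·1100)) = 1.756 m/s; Re = ρVD/μ = 8840; f → 0.03198
  f = 0.03198 → V = 1.388 m/s; Re = 6991; f → 0.03418
  f = 0.03418 → V = 1.343 m/s; Re = 6762; f → 0.03452
Converged (Δf/f < 1%). With the final f = 0.03452: V = √(2·7570·0.0618/(0.03452·13.8·1100)) = 1.336 m/s.
Q = V·A = 1.336·(π/4·0.0618²) = 0.004008 m³/s = 0.00401 m³/s.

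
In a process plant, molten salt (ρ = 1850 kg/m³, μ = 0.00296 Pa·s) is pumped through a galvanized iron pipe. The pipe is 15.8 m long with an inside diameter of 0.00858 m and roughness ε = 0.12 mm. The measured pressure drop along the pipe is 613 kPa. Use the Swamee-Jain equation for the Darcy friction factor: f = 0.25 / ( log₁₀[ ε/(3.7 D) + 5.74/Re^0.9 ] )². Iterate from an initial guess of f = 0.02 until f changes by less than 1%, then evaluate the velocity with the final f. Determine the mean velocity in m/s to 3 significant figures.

V ≈ 2.78 m/s

Rearranging Darcy-Weisbach: V = √(2·ΔP·D/(f·L·ρ)). With ε/D = 0.00012/0.00858 = 0.014, iterate starting from f = 0.02:
  f = 0.02 → V = √(2·6.13e+05·0.00858/(0.02·15.8·1850)) = 4.242 m/s; Re = ρVD/μ = 2.275e+04; f → 0.04527
  f = 0.04527 → V = 2.819 m/s; Re = 1.512e+04; f → 0.0464
  f = 0.0464 → V = 2.785 m/s; Re = 1.493e+04; f → 0.04644
Converged (Δf/f < 1%). With the final f = 0.04644: V = √(2·6.13e+05·0.00858/(0.04644·15.8·1850)) = 2.784 m/s.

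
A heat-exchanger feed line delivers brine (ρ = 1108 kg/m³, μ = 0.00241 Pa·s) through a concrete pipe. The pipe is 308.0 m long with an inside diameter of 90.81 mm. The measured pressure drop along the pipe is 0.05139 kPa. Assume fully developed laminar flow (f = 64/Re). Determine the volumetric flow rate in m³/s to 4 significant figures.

Q ≈ 1.156×10^-4 m³/s

For laminar flow, f = 64/Re with Re = ρVD/μ, so Darcy-Weisbach reduces to ΔP = 32μLV/D². Solving for V: V = ΔP·D²/(32μL) = 51.39·(0.09081)²/(32·0.00241·308) = 0.01784 m/s.
Check: Re = ρVD/μ = 1108·0.01784·0.09081/0.00241 = 744.9 < 2300, so the laminar assumption holds.
Q = V·A = 0.01784·(π/4·0.09081²) = 0.0001156 m³/s = 1.156×10^-4 m³/s.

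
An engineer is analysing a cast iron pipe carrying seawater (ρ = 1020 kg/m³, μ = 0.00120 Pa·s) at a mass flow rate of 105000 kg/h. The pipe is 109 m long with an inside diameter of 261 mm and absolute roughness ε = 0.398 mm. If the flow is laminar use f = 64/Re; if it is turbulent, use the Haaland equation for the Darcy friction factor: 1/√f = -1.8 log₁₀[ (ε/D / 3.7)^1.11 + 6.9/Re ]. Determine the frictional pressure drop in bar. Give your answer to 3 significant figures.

ΔP ≈ 0.0142 bar

ṁ = 105000 kg/h = 105000/3600 = 29.17 kg/s.
A = πD²/4 = π(0.261)²/4 = 0.0535 m²; mean velocity V = ṁ/(ρA) = 29.17/(1020 · 0.0535) = 0.5345 m/s.
Reynolds number Re = ρVD/μ = 1020 · 0.5345 · 0.261 / 0.0012 = 1.186e+05.
Re > 4000 → turbulent. Relative roughness ε/D = 0.000398/0.261 = 0.00152. Haaland: 1/√f = -1.8 log₁₀[(0.00152/3.7)^1.11 + 6.9/1.186e+05] = -1.8 log₁₀[0.000175 + 5.82e-05] = 6.539, so f = 0.02339.
Darcy-Weisbach: ΔP = f(L/D)(ρV²/2) = 0.02339·(109/0.261)·(1020·0.5345²/2) = 0.02339·417.6·145.7 = 1423 Pa.
ΔP = 1423 Pa = 0.0142 bar.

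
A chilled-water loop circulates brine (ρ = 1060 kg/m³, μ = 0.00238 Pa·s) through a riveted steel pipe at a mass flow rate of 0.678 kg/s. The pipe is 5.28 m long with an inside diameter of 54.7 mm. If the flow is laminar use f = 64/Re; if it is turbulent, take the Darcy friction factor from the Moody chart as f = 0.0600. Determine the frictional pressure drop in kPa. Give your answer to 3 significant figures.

ΔP ≈ 0.227 kPa

A = πD²/4 = π(0.0547)²/4 = 0.00235 m²; mean velocity V = ṁ/(ρA) = 0.678/(1060 · 0.00235) = 0.2722 m/s.
Reynolds number Re = ρVD/μ = 1060 · 0.2722 · 0.0547 / 0.00238 = 6631.
Re > 4000 → turbulent; use the Moody-chart value f = 0.0600.
Darcy-Weisbach: ΔP = f(L/D)(ρV²/2) = 0.06·(5.28/0.0547)·(1060·0.2722²/2) = 0.06·96.53·39.26 = 227.4 Pa.
ΔP = 227.4 Pa = 0.227 kPa.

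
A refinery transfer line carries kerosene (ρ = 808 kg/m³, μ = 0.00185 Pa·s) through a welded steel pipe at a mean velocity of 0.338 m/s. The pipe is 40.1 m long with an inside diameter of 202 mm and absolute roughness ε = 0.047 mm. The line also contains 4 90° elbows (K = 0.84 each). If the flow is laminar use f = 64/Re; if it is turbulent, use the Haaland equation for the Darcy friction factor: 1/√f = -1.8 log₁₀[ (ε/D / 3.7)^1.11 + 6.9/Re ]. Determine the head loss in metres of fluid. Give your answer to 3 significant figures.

h_f ≈ 0.0471 m

Reynolds number Re = ρVD/μ = 808 · 0.338 · 0.202 / 0.00185 = 2.982e+04.
Re > 4000 → turbulent. Relative roughness ε/D = 4.7e-05/0.202 = 0.000233. Haaland: 1/√f = -1.8 log₁₀[(0.000233/3.7)^1.11 + 6.9/2.982e+04] = -1.8 log₁₀[2.17e-05 + 0.000231] = 6.474, so f = 0.02386.
Total minor-loss coefficient ΣK = 4·0.84 = 3.36.
ΔP = [f·L/D + ΣK]·(ρV²/2) = [0.02386·40.1/0.202 + 3.36]·(808·0.338²/2) = [4.736 + 3.36]·46.15 = 373.7 Pa.
Head loss h_f = ΔP/(ρg) = 373.7/(808·9.81) = 0.0471 m.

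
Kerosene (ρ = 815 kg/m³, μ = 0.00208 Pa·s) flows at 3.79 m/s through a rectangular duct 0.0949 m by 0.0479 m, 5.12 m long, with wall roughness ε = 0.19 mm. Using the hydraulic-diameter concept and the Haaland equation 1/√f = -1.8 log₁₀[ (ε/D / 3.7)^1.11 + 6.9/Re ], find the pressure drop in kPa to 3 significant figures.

ΔP ≈ 12.9 kPa

Hydraulic diameter D_h = 4A/P = 4·(0.0949·0.0479)/(2·(0.0949+0.0479)) = 0.01818/0.2856 = 0.06367 m.
Re = ρVD_h/μ = 815·3.79·0.06367/0.00208 = 9.454e+04.
ε/D_h = 0.00019/0.06367 = 0.00298; Haaland gives 1/√f = -1.8 log₁₀[0.000368+7.3e-05] = 6.039, so f = 0.02742.
ΔP = f(L/D_h)(ρV²/2) = 0.02742·5.12/0.06367·5853 = 1.291e+04 Pa.
ΔP = 12.9 kPa.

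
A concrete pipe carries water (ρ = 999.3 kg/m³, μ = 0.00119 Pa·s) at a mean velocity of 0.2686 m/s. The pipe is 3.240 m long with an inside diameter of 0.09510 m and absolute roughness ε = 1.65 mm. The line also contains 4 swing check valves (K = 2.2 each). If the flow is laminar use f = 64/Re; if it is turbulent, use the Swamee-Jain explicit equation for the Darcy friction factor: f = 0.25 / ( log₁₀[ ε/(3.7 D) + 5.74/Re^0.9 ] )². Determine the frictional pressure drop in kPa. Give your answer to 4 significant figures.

ΔP ≈ 0.3770 kPa

Reynolds number Re = ρVD/μ = 999.3 · 0.2686 · 0.0951 / 0.00119 = 2.145e+04.
Re > 4000 → turbulent. Relative roughness ε/D = 0.00165/0.0951 = 0.0174. Swamee-Jain: f = 0.25/(log₁₀[0.0174/3.7 + 5.74/2.145e+04^0.9])² = 0.25/(log₁₀[0.00469 + 0.000725])² = 0.25/(-2.266)² = 0.04867.
Total minor-loss coefficient ΣK = 4·2.2 = 8.8.
ΔP = [f·L/D + ΣK]·(ρV²/2) = [0.04867·3.24/0.0951 + 8.8]·(999.3·0.2686²/2) = [1.658 + 8.8]·36.05 = 377 Pa.
ΔP = 377 Pa = 0.3770 kPa.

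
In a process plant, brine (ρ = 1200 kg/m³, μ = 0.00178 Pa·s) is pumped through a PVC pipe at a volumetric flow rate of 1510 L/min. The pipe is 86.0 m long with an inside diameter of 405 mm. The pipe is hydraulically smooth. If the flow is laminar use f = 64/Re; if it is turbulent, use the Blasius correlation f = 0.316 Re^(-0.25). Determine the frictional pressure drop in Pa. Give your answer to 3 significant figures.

Q = 1510 L/min = 1510/60000 = 0.02517 m³/s.
Cross-sectional area A = πD²/4 = π(0.405)²/4 = 0.1288 m²; mean velocity V = Q/A = 0.02517/0.1288 = 0.1954 m/s.
Reynolds number Re = ρVD/μ = 1200 · 0.1954 · 0.405 / 0.00178 = 5.334e+04.
Re > 4000 → turbulent. Smooth-pipe (Blasius): f = 0.316 Re^(-0.25) = 0.316/(5.334e+04)^0.25 = 0.02079.
Darcy-Weisbach: ΔP = f(L/D)(ρV²/2) = 0.02079·(86/0.405)·(1200·0.1954²/2) = 0.02079·212.3·22.9 = 101.1 Pa.

ΔP ≈ 101 Pa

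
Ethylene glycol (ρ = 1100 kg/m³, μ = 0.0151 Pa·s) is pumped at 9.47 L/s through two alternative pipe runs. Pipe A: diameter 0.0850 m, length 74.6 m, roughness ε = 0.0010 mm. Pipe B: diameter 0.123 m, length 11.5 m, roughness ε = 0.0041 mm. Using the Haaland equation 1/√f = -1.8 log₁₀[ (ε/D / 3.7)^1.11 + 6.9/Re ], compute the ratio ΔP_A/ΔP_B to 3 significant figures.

Pipe A: V = Q/A = 0.00947/0.005675 = 1.669 m/s; Re = 1.033e+04; ε/D = 1.18e-05; Haaland → f = 0.03062; ΔP_A = f(L/D)(ρV²/2) = 4.116e+04 Pa.
Pipe B: V = Q/A = 0.00947/0.01188 = 0.797 m/s; Re = 7141; ε/D = 3.33e-05; Haaland → f = 0.03398; ΔP_B = f(L/D)(ρV²/2) = 1110 Pa.
ΔP_A/ΔP_B = 4.116e+04/1110 = 37.1.

ΔP_A/ΔP_B ≈ 37.1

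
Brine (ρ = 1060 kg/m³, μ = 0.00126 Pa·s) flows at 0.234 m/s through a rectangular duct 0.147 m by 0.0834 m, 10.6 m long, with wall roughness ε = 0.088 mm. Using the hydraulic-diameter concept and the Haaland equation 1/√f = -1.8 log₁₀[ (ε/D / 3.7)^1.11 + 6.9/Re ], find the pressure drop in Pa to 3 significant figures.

ΔP ≈ 78.1 Pa

Hydraulic diameter D_h = 4A/P = 4·(0.147·0.0834)/(2·(0.147+0.0834)) = 0.04904/0.4608 = 0.1064 m.
Re = ρVD_h/μ = 1060·0.234·0.1064/0.00126 = 2.095e+04.
ε/D_h = 8.8e-05/0.1064 = 0.000827; Haaland gives 1/√f = -1.8 log₁₀[8.86e-05+0.000329] = 6.082, so f = 0.02703.
ΔP = f(L/D_h)(ρV²/2) = 0.02703·10.6/0.1064·29.02 = 78.15 Pa.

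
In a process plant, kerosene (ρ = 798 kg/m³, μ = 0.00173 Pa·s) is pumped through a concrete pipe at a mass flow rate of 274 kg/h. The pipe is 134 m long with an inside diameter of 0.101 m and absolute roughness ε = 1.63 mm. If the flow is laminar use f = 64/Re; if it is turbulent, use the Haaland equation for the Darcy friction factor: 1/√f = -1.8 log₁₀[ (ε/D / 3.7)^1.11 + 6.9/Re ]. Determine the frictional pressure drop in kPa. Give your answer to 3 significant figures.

ṁ = 274 kg/h = 274/3600 = 0.07611 kg/s.
A = πD²/4 = π(0.101)²/4 = 0.008012 m²; mean velocity V = ṁ/(ρA) = 0.07611/(798 · 0.008012) = 0.0119 m/s.
Reynolds number Re = ρVD/μ = 798 · 0.0119 · 0.101 / 0.00173 = 554.6.
Re < 2300 → laminar flow, so f = 64/Re = 64/554.6 = 0.1154 (the turbulent correlation is not needed).
Darcy-Weisbach: ΔP = f(L/D)(ρV²/2) = 0.1154·(134/0.101)·(798·0.0119²/2) = 0.1154·1327·0.05655 = 8.657 Pa.
ΔP = 8.657 Pa = 0.00866 kPa.

ΔP ≈ 0.00866 kPa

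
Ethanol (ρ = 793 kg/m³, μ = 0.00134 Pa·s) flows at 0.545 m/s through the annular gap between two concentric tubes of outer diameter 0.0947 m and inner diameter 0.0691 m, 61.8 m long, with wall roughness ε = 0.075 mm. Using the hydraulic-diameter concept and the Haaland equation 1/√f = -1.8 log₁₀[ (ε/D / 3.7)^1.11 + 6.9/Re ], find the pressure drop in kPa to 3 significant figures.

Hydraulic diameter D_h = 4A/P = D_o - D_i = 0.0947 - 0.0691 = 0.0256 m.
Re = ρVD_h/μ = 793·0.545·0.0256/0.00134 = 8257.
ε/D_h = 7.5e-05/0.0256 = 0.00293; Haaland gives 1/√f = -1.8 log₁₀[0.000361+0.000836] = 5.26, so f = 0.03615.
ΔP = f(L/D_h)(ρV²/2) = 0.03615·61.8/0.0256·117.8 = 1.028e+04 Pa.
ΔP = 10.3 kPa.

ΔP ≈ 10.3 kPa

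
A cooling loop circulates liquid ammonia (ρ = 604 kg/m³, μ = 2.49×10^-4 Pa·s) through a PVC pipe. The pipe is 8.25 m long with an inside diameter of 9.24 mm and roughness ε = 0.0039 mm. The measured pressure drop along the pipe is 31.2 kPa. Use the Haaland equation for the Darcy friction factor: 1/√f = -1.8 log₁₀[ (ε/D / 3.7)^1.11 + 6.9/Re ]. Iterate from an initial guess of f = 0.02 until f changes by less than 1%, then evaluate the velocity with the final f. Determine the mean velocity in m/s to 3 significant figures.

Rearranging Darcy-Weisbach: V = √(2·ΔP·D/(f·L·ρ)). With ε/D = 3.9e-06/0.00924 = 0.000422, iterate starting from f = 0.02:
  f = 0.02 → V = √(2·3.12e+04·0.00924/(0.02·8.25·604)) = 2.405 m/s; Re = ρVD/μ = 5.391e+04; f → 0.02172
  f = 0.02172 → V = 2.308 m/s; Re = 5.173e+04; f → 0.02188
Converged (Δf/f < 1%). With the final f = 0.02188: V = √(2·3.12e+04·0.00924/(0.02188·8.25·604)) = 2.3 m/s.

V ≈ 2.30 m/s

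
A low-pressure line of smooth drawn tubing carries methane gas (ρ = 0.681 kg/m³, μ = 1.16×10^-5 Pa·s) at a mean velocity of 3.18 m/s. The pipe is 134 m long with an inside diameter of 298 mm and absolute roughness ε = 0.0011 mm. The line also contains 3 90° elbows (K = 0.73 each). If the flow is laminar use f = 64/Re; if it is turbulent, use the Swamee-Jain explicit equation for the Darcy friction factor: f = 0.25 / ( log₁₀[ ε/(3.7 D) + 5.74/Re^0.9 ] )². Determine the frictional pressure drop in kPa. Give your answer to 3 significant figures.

ΔP ≈ 0.0390 kPa

Reynolds number Re = ρVD/μ = 0.681 · 3.18 · 0.298 / 1.16e-05 = 5.563e+04.
Re > 4000 → turbulent. Relative roughness ε/D = 1.1e-06/0.298 = 3.69e-06. Swamee-Jain: f = 0.25/(log₁₀[3.69e-06/3.7 + 5.74/5.563e+04^0.9])² = 0.25/(log₁₀[9.98e-07 + 0.000308])² = 0.25/(-3.51)² = 0.02029.
Total minor-loss coefficient ΣK = 3·0.73 = 2.19.
ΔP = [f·L/D + ΣK]·(ρV²/2) = [0.02029·134/0.298 + 2.19]·(0.681·3.18²/2) = [9.122 + 2.19]·3.443 = 38.95 Pa.
ΔP = 38.95 Pa = 0.0390 kPa.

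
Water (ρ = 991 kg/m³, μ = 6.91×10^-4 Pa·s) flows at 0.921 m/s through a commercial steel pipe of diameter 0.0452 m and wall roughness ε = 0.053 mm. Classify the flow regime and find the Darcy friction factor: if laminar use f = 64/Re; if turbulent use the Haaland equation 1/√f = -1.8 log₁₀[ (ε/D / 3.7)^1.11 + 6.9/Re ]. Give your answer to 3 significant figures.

Re = ρVD/μ = 991·0.921·0.0452/0.000691 = 5.97e+04.
Re > 4000 → turbulent. ε/D = 5.3e-05/0.0452 = 0.00117; Haaland: 1/√f = -1.8 log₁₀[0.000131 + 0.000116] = 6.496, so f = 0.0237.

f ≈ 0.0237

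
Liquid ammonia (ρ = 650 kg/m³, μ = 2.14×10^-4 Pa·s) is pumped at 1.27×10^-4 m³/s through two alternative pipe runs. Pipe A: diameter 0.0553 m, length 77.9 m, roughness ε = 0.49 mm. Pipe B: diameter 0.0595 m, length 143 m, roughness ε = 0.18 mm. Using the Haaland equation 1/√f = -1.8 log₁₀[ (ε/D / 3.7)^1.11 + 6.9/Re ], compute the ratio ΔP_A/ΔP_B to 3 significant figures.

Pipe A: V = Q/A = 0.000127/0.002402 = 0.05288 m/s; Re = 8882; ε/D = 0.00886; Haaland → f = 0.04244; ΔP_A = f(L/D)(ρV²/2) = 54.32 Pa.
Pipe B: V = Q/A = 0.000127/0.002781 = 0.04568 m/s; Re = 8255; ε/D = 0.00303; Haaland → f = 0.03627; ΔP_B = f(L/D)(ρV²/2) = 59.1 Pa.
ΔP_A/ΔP_B = 54.32/59.1 = 0.919.

ΔP_A/ΔP_B ≈ 0.919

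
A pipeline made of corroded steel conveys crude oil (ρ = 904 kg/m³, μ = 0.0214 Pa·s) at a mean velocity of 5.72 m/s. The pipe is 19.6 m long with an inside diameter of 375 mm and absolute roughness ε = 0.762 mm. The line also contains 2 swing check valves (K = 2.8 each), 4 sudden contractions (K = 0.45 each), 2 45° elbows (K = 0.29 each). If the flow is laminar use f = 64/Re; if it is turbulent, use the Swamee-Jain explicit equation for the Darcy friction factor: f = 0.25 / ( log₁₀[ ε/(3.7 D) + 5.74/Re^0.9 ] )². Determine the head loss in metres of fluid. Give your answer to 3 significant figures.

h_f ≈ 15.5 m

Reynolds number Re = ρVD/μ = 904 · 5.72 · 0.375 / 0.0214 = 9.061e+04.
Re > 4000 → turbulent. Relative roughness ε/D = 0.000762/0.375 = 0.00203. Swamee-Jain: f = 0.25/(log₁₀[0.00203/3.7 + 5.74/9.061e+04^0.9])² = 0.25/(log₁₀[0.000549 + 0.000198])² = 0.25/(-3.126)² = 0.02558.
Total minor-loss coefficient ΣK = 2·2.8 + 4·0.45 + 2·0.29 = 7.98.
ΔP = [f·L/D + ΣK]·(ρV²/2) = [0.02558·19.6/0.375 + 7.98]·(904·5.72²/2) = [1.337 + 7.98]·1.479e+04 = 1.378e+05 Pa.
Head loss h_f = ΔP/(ρg) = 1.378e+05/(904·9.81) = 15.5 m.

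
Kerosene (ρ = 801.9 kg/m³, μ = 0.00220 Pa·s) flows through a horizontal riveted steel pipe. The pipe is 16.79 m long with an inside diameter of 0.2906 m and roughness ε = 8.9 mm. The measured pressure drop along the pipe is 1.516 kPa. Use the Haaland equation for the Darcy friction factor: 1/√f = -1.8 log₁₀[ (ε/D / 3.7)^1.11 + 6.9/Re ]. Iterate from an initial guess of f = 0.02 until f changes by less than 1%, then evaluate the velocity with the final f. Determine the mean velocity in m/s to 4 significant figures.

Rearranging Darcy-Weisbach: V = √(2·ΔP·D/(f·L·ρ)). With ε/D = 0.0089/0.2906 = 0.0306, iterate starting from f = 0.02:
  f = 0.02 → V = √(2·1516·0.2906/(0.02·16.79·801.9)) = 1.809 m/s; Re = ρVD/μ = 1.916e+05; f → 0.05794
  f = 0.05794 → V = 1.063 m/s; Re = 1.126e+05; f → 0.05806
Converged (Δf/f < 1%). With the final f = 0.05806: V = √(2·1516·0.2906/(0.05806·16.79·801.9)) = 1.062 m/s.

V ≈ 1.062 m/s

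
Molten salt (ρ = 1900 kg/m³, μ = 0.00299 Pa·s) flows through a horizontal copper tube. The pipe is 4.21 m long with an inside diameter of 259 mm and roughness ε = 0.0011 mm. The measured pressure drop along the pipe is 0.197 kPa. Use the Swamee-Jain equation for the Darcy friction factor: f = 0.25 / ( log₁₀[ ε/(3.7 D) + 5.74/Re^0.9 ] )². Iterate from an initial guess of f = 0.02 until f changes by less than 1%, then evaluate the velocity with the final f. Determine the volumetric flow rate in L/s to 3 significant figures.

Rearranging Darcy-Weisbach: V = √(2·ΔP·D/(f·L·ρ)). With ε/D = 1.1e-06/0.259 = 4.25e-06, iterate starting from f = 0.02:
  f = 0.02 → V = √(2·197·0.259/(0.02·4.21·1900)) = 0.7987 m/s; Re = ρVD/μ = 1.314e+05; f → 0.01691
  f = 0.01691 → V = 0.8685 m/s; Re = 1.429e+05; f → 0.01663
  f = 0.01663 → V = 0.8758 m/s; Re = 1.441e+05; f → 0.0166
Converged (Δf/f < 1%). With the final f = 0.0166: V = √(2·197·0.259/(0.0166·4.21·1900)) = 0.8765 m/s.
Q = V·A = 0.8765·(π/4·0.259²) = 0.04618 m³/s = 46.2 L/s.

Q ≈ 46.2 L/s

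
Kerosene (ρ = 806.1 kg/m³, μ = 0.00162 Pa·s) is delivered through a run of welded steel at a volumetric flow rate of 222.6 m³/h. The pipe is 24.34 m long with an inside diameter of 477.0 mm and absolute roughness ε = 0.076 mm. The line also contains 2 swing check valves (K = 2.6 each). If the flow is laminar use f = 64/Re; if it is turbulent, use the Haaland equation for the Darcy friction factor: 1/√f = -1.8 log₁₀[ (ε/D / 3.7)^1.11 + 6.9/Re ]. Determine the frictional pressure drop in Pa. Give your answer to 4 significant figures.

Q = 222.6 m³/h = 222.6/3600 = 0.06183 m³/s.
Cross-sectional area A = πD²/4 = π(0.477)²/4 = 0.1787 m²; mean velocity V = Q/A = 0.06183/0.1787 = 0.346 m/s.
Reynolds number Re = ρVD/μ = 806.1 · 0.346 · 0.477 / 0.00162 = 8.213e+04.
Re > 4000 → turbulent. Relative roughness ε/D = 7.6e-05/0.477 = 0.000159. Haaland: 1/√f = -1.8 log₁₀[(0.000159/3.7)^1.11 + 6.9/8.213e+04] = -1.8 log₁₀[1.43e-05 + 8.4e-05] = 7.214, so f = 0.01922.
Total minor-loss coefficient ΣK = 2·2.6 = 5.2.
ΔP = [f·L/D + ΣK]·(ρV²/2) = [0.01922·24.34/0.477 + 5.2]·(806.1·0.346²/2) = [0.9806 + 5.2]·48.26 = 298.3 Pa.

ΔP ≈ 298.3 Pa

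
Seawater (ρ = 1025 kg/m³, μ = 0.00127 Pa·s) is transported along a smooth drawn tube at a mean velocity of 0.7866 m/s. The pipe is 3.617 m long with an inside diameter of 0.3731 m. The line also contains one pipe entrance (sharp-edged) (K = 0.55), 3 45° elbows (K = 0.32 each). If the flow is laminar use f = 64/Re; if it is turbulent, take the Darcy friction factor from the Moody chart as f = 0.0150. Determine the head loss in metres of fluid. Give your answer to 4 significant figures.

Reynolds number Re = ρVD/μ = 1025 · 0.7866 · 0.3731 / 0.00127 = 2.369e+05.
Re > 4000 → turbulent; use the Moody-chart value f = 0.0150.
Total minor-loss coefficient ΣK = 1·0.55 + 3·0.32 = 1.51.
ΔP = [f·L/D + ΣK]·(ρV²/2) = [0.015·3.617/0.3731 + 1.51]·(1025·0.7866²/2) = [0.1454 + 1.51]·317.1 = 524.9 Pa.
Head loss h_f = ΔP/(ρg) = 524.9/(1025·9.81) = 0.05221 m.

h_f ≈ 0.05221 m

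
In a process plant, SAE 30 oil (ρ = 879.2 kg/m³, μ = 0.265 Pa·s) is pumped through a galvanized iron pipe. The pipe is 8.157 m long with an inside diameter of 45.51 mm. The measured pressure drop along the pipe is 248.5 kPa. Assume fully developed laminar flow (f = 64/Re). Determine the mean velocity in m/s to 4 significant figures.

For laminar flow, f = 64/Re with Re = ρVD/μ, so Darcy-Weisbach reduces to ΔP = 32μLV/D². Solving for V: V = ΔP·D²/(32μL) = 2.485e+05·(0.04551)²/(32·0.265·8.157) = 7.441 m/s.
Check: Re = ρVD/μ = 879.2·7.441·0.04551/0.265 = 1123 < 2300, so the laminar assumption holds.

V ≈ 7.441 m/s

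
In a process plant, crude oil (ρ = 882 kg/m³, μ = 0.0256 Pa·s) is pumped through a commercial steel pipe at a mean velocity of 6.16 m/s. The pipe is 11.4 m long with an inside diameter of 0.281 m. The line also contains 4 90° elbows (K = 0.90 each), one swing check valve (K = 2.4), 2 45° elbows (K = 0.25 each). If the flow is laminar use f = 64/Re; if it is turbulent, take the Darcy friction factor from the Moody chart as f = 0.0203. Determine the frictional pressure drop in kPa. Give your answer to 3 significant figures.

Reynolds number Re = ρVD/μ = 882 · 6.16 · 0.281 / 0.0256 = 5.964e+04.
Re > 4000 → turbulent; use the Moody-chart value f = 0.0203.
Total minor-loss coefficient ΣK = 4·0.9 + 1·2.4 + 2·0.25 = 6.5.
ΔP = [f·L/D + ΣK]·(ρV²/2) = [0.0203·11.4/0.281 + 6.5]·(882·6.16²/2) = [0.8236 + 6.5]·1.673e+04 = 1.226e+05 Pa.
ΔP = 1.226e+05 Pa = 123 kPa.

ΔP ≈ 123 kPa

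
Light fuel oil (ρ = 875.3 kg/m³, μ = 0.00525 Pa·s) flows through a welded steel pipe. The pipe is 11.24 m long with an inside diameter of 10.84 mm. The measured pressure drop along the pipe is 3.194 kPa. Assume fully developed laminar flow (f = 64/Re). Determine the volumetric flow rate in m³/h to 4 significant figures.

For laminar flow, f = 64/Re with Re = ρVD/μ, so Darcy-Weisbach reduces to ΔP = 32μLV/D². Solving for V: V = ΔP·D²/(32μL) = 3194·(0.01084)²/(32·0.00525·11.24) = 0.1988 m/s.
Check: Re = ρVD/μ = 875.3·0.1988·0.01084/0.00525 = 359.2 < 2300, so the laminar assumption holds.
Q = V·A = 0.1988·(π/4·0.01084²) = 1.834e-05 m³/s = 0.06603 m³/h.

Q ≈ 0.06603 m³/h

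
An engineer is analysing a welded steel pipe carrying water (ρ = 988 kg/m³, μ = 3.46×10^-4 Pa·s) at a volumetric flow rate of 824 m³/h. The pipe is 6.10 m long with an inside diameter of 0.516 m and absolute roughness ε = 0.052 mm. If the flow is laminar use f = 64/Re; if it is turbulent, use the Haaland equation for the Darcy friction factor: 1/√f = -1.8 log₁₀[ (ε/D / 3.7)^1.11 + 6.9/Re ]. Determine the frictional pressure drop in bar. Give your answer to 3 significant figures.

Q = 824 m³/h = 824/3600 = 0.2289 m³/s.
Cross-sectional area A = πD²/4 = π(0.516)²/4 = 0.2091 m²; mean velocity V = Q/A = 0.2289/0.2091 = 1.095 m/s.
Reynolds number Re = ρVD/μ = 988 · 1.095 · 0.516 / 0.000346 = 1.613e+06.
Re > 4000 → turbulent. Relative roughness ε/D = 5.2e-05/0.516 = 0.000101. Haaland: 1/√f = -1.8 log₁₀[(0.000101/3.7)^1.11 + 6.9/1.613e+06] = -1.8 log₁₀[8.57e-06 + 4.28e-06] = 8.804, so f = 0.0129.
Darcy-Weisbach: ΔP = f(L/D)(ρV²/2) = 0.0129·(6.1/0.516)·(988·1.095²/2) = 0.0129·11.82·591.8 = 90.26 Pa.
ΔP = 90.26 Pa = 9.03×10^-4 bar.

ΔP ≈ 9.03×10^-4 bar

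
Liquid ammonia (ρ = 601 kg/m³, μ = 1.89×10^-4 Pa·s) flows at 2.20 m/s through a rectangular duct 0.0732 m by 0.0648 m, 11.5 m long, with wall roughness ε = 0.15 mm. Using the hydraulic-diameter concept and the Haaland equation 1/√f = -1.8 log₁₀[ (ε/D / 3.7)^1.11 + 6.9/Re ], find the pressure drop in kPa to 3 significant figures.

ΔP ≈ 5.92 kPa

Hydraulic diameter D_h = 4A/P = 4·(0.0732·0.0648)/(2·(0.0732+0.0648)) = 0.01897/0.276 = 0.06874 m.
Re = ρVD_h/μ = 601·2.2·0.06874/0.000189 = 4.809e+05.
ε/D_h = 0.00015/0.06874 = 0.00218; Haaland gives 1/√f = -1.8 log₁₀[0.00026+1.43e-05] = 6.41, so f = 0.02434.
ΔP = f(L/D_h)(ρV²/2) = 0.02434·11.5/0.06874·1454 = 5921 Pa.
ΔP = 5.92 kPa.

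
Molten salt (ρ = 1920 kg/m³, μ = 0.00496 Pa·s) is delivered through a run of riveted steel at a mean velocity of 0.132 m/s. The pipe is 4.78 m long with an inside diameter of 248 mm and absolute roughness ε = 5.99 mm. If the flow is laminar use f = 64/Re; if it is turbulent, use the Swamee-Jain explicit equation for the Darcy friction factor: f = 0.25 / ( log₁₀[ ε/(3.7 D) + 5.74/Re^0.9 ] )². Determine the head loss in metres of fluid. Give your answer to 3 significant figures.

h_f ≈ 9.58×10^-4 m

Reynolds number Re = ρVD/μ = 1920 · 0.132 · 0.248 / 0.00496 = 1.267e+04.
Re > 4000 → turbulent. Relative roughness ε/D = 0.00599/0.248 = 0.0242. Swamee-Jain: f = 0.25/(log₁₀[0.0242/3.7 + 5.74/1.267e+04^0.9])² = 0.25/(log₁₀[0.00653 + 0.00117])² = 0.25/(-2.114)² = 0.05595.
Darcy-Weisbach: ΔP = f(L/D)(ρV²/2) = 0.05595·(4.78/0.248)·(1920·0.132²/2) = 0.05595·19.27·16.73 = 18.04 Pa.
Head loss h_f = ΔP/(ρg) = 18.04/(1920·9.81) = 9.58×10^-4 m.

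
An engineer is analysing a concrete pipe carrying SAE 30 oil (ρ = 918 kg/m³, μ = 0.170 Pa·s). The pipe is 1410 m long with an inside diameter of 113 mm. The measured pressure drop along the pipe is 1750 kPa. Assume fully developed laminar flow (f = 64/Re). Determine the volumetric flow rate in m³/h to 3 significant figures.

Q ≈ 105 m³/h

For laminar flow, f = 64/Re with Re = ρVD/μ, so Darcy-Weisbach reduces to ΔP = 32μLV/D². Solving for V: V = ΔP·D²/(32μL) = 1.75e+06·(0.113)²/(32·0.17·1410) = 2.913 m/s.
Check: Re = ρVD/μ = 918·2.913·0.113/0.17 = 1778 < 2300, so the laminar assumption holds.
Q = V·A = 2.913·(π/4·0.113²) = 0.02922 m³/s = 105 m³/h.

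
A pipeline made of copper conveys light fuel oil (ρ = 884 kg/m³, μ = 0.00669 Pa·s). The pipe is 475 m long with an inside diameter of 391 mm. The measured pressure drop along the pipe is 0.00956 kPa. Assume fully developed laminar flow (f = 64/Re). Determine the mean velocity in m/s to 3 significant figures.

For laminar flow, f = 64/Re with Re = ρVD/μ, so Darcy-Weisbach reduces to ΔP = 32μLV/D². Solving for V: V = ΔP·D²/(32μL) = 9.56·(0.391)²/(32·0.00669·475) = 0.01437 m/s.
Check: Re = ρVD/μ = 884·0.01437·0.391/0.00669 = 742.6 < 2300, so the laminar assumption holds.

V ≈ 0.0144 m/s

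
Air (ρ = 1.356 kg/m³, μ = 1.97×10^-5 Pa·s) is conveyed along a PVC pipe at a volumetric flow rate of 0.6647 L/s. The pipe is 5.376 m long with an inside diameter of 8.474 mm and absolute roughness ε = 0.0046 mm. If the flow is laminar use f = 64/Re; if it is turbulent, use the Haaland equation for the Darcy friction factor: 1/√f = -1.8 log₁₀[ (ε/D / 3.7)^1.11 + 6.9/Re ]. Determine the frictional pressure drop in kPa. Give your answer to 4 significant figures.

ΔP ≈ 2.084 kPa

Q = 0.6647 L/s = 0.6647/1000 = 0.0006647 m³/s.
Cross-sectional area A = πD²/4 = π(0.008474)²/4 = 5.64e-05 m²; mean velocity V = Q/A = 0.0006647/5.64e-05 = 11.79 m/s.
Reynolds number Re = ρVD/μ = 1.356 · 11.79 · 0.008474 / 1.97e-05 = 6874.
Re > 4000 → turbulent. Relative roughness ε/D = 4.6e-06/0.008474 = 0.000543. Haaland: 1/√f = -1.8 log₁₀[(0.000543/3.7)^1.11 + 6.9/6874] = -1.8 log₁₀[5.56e-05 + 0.001] = 5.355, so f = 0.03487.
Darcy-Weisbach: ΔP = f(L/D)(ρV²/2) = 0.03487·(5.376/0.008474)·(1.356·11.79²/2) = 0.03487·634.4·94.18 = 2084 Pa.
ΔP = 2084 Pa = 2.084 kPa.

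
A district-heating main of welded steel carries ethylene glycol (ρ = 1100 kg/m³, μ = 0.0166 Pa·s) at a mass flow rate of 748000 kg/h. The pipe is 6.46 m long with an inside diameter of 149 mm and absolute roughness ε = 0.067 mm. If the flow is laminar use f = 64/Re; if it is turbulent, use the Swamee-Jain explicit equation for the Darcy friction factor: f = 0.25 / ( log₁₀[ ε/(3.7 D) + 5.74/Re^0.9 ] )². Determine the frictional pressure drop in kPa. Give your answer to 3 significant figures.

ΔP ≈ 56.0 kPa

ṁ = 748000 kg/h = 748000/3600 = 207.8 kg/s.
A = πD²/4 = π(0.149)²/4 = 0.01744 m²; mean velocity V = ṁ/(ρA) = 207.8/(1100 · 0.01744) = 10.83 m/s.
Reynolds number Re = ρVD/μ = 1100 · 10.83 · 0.149 / 0.0166 = 1.07e+05.
Re > 4000 → turbulent. Relative roughness ε/D = 6.7e-05/0.149 = 0.00045. Swamee-Jain: f = 0.25/(log₁₀[0.00045/3.7 + 5.74/1.07e+05^0.9])² = 0.25/(log₁₀[0.000122 + 0.000171])² = 0.25/(-3.534)² = 0.02002.
Darcy-Weisbach: ΔP = f(L/D)(ρV²/2) = 0.02002·(6.46/0.149)·(1100·10.83²/2) = 0.02002·43.36·6.454e+04 = 5.601e+04 Pa.
ΔP = 5.601e+04 Pa = 56.0 kPa.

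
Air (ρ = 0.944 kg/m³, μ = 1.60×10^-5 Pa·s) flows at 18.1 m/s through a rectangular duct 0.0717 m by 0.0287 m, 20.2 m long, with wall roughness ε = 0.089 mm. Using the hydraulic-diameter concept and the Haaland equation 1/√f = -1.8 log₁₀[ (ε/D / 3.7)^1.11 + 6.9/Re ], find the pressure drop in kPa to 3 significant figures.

Hydraulic diameter D_h = 4A/P = 4·(0.0717·0.0287)/(2·(0.0717+0.0287)) = 0.008231/0.2008 = 0.04099 m.
Re = ρVD_h/μ = 0.944·18.1·0.04099/1.6e-05 = 4.378e+04.
ε/D_h = 8.9e-05/0.04099 = 0.00217; Haaland gives 1/√f = -1.8 log₁₀[0.000259+0.000158] = 6.085, so f = 0.02701.
ΔP = f(L/D_h)(ρV²/2) = 0.02701·20.2/0.04099·154.6 = 2058 Pa.
ΔP = 2.06 kPa.

ΔP ≈ 2.06 kPa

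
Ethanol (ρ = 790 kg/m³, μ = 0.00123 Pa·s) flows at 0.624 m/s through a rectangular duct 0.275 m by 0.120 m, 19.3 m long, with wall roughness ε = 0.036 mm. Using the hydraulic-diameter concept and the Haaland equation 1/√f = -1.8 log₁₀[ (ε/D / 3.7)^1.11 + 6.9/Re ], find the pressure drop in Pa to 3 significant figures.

ΔP ≈ 359 Pa

Hydraulic diameter D_h = 4A/P = 4·(0.275·0.12)/(2·(0.275+0.12)) = 0.132/0.79 = 0.1671 m.
Re = ρVD_h/μ = 790·0.624·0.1671/0.00123 = 6.697e+04.
ε/D_h = 3.6e-05/0.1671 = 0.000215; Haaland gives 1/√f = -1.8 log₁₀[1.99e-05+0.000103] = 7.038, so f = 0.02019.
ΔP = f(L/D_h)(ρV²/2) = 0.02019·19.3/0.1671·153.8 = 358.6 Pa.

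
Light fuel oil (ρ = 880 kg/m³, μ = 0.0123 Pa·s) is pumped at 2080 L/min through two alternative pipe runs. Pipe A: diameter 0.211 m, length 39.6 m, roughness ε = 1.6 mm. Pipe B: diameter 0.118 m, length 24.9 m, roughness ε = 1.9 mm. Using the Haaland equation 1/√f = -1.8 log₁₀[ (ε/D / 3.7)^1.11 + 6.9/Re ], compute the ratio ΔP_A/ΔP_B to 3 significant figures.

ΔP_A/ΔP_B ≈ 0.0724

Pipe A: V = Q/A = 0.03467/0.03497 = 0.9914 m/s; Re = 1.497e+04; ε/D = 0.00758; Haaland → f = 0.03869; ΔP_A = f(L/D)(ρV²/2) = 3140 Pa.
Pipe B: V = Q/A = 0.03467/0.01094 = 3.17 m/s; Re = 2.676e+04; ε/D = 0.0161; Haaland → f = 0.04649; ΔP_B = f(L/D)(ρV²/2) = 4.337e+04 Pa.
ΔP_A/ΔP_B = 3140/4.337e+04 = 0.0724.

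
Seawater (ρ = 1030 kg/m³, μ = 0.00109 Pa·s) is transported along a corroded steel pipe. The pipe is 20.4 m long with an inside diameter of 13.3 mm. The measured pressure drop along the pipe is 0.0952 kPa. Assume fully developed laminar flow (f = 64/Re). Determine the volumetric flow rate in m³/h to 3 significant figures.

Q ≈ 0.0118 m³/h

For laminar flow, f = 64/Re with Re = ρVD/μ, so Darcy-Weisbach reduces to ΔP = 32μLV/D². Solving for V: V = ΔP·D²/(32μL) = 95.2·(0.0133)²/(32·0.00109·20.4) = 0.02367 m/s.
Check: Re = ρVD/μ = 1030·0.02367·0.0133/0.00109 = 297.4 < 2300, so the laminar assumption holds.
Q = V·A = 0.02367·(π/4·0.0133²) = 3.288e-06 m³/s = 0.0118 m³/h.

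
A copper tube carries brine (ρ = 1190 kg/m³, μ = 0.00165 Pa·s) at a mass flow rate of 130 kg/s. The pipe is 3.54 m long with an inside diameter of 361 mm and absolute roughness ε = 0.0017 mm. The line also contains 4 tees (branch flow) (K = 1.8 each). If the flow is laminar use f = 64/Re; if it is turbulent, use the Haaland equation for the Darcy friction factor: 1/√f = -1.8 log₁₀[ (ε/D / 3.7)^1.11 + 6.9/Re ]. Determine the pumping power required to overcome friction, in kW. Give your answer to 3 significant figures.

A = πD²/4 = π(0.361)²/4 = 0.1024 m²; mean velocity V = ṁ/(ρA) = 130/(1190 · 0.1024) = 1.067 m/s.
Reynolds number Re = ρVD/μ = 1190 · 1.067 · 0.361 / 0.00165 = 2.779e+05.
Re > 4000 → turbulent. Relative roughness ε/D = 1.7e-06/0.361 = 4.71e-06. Haaland: 1/√f = -1.8 log₁₀[(4.71e-06/3.7)^1.11 + 6.9/2.779e+05] = -1.8 log₁₀[2.86e-07 + 2.48e-05] = 8.28, so f = 0.01459.
Total minor-loss coefficient ΣK = 4·1.8 = 7.2.
ΔP = [f·L/D + ΣK]·(ρV²/2) = [0.01459·3.54/0.361 + 7.2]·(1190·1.067²/2) = [0.143 + 7.2]·677.8 = 4977 Pa.
Q = ṁ/ρ = 130/1190 = 0.1092 m³/s.
Pumping power P = QΔP = 0.1092·4977 = 543.7 W = 0.544 kW.

P ≈ 0.544 kW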